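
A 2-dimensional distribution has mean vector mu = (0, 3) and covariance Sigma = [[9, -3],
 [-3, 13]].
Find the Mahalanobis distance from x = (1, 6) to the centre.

Step 1 — centre the observation: (x - mu) = (1, 3).

Step 2 — invert Sigma. det(Sigma) = 9·13 - (-3)² = 108.
  Sigma^{-1} = (1/det) · [[d, -b], [-b, a]] = [[0.1204, 0.0278],
 [0.0278, 0.0833]].

Step 3 — form the quadratic (x - mu)^T · Sigma^{-1} · (x - mu):
  Sigma^{-1} · (x - mu) = (0.2037, 0.2778).
  (x - mu)^T · [Sigma^{-1} · (x - mu)] = (1)·(0.2037) + (3)·(0.2778) = 1.037.

Step 4 — take square root: d = √(1.037) ≈ 1.0184.

d(x, mu) = √(1.037) ≈ 1.0184


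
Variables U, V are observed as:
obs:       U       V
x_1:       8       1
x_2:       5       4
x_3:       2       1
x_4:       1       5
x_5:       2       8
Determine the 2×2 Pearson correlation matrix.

Step 1 — column means:
  mean(U) = (8 + 5 + 2 + 1 + 2) / 5 = 18/5 = 3.6
  mean(V) = (1 + 4 + 1 + 5 + 8) / 5 = 19/5 = 3.8

Step 2 — sample variances and covariances s[i,j] = (1/(n-1)) · Σ_k (x_{k,i} - mean_i) · (x_{k,j} - mean_j), with n-1 = 4:
  s[U,U] = ((4.4)·(4.4) + (1.4)·(1.4) + (-1.6)·(-1.6) + (-2.6)·(-2.6) + (-1.6)·(-1.6)) / 4 = 33.2/4 = 8.3
  s[U,V] = ((4.4)·(-2.8) + (1.4)·(0.2) + (-1.6)·(-2.8) + (-2.6)·(1.2) + (-1.6)·(4.2)) / 4 = -17.4/4 = -4.35
  s[V,V] = ((-2.8)·(-2.8) + (0.2)·(0.2) + (-2.8)·(-2.8) + (1.2)·(1.2) + (4.2)·(4.2)) / 4 = 34.8/4 = 8.7
  Sample standard deviations s_i = √(s[i,i]):
  s(U) = √(8.3) = 2.881
  s(V) = √(8.7) = 2.9496

Step 3 — r_{ij} = s_{ij} / (s_i · s_j):
  r[U,U] = 1 (diagonal).
  r[U,V] = -4.35 / (2.881 · 2.9496) = -4.35 / 8.4976 = -0.5119
  r[V,V] = 1 (diagonal).

R is symmetric with unit diagonal. Assembling:

R = [[1, -0.5119],
 [-0.5119, 1]]


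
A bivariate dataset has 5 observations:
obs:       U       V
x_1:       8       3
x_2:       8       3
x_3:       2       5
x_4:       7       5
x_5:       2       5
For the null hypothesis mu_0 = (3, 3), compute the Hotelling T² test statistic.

Step 1 — sample mean vector:
  mean(U) = (8 + 8 + 2 + 7 + 2) / 5 = 27/5 = 5.4
  mean(V) = (3 + 3 + 5 + 5 + 5) / 5 = 21/5 = 4.2
  x̄ = (5.4, 4.2),  deviation x̄ - mu_0 = (5.4, 4.2) - (3, 3) = (2.4, 1.2).

Step 2 — sample covariance matrix, S[i,j] = (1/(n-1)) · Σ_k (x_{k,i} - mean_i) · (x_{k,j} - mean_j), divisor n-1 = 4:
  S[U,U] = ((2.6)·(2.6) + (2.6)·(2.6) + (-3.4)·(-3.4) + (1.6)·(1.6) + (-3.4)·(-3.4)) / 4 = 39.2/4 = 9.8
  S[U,V] = ((2.6)·(-1.2) + (2.6)·(-1.2) + (-3.4)·(0.8) + (1.6)·(0.8) + (-3.4)·(0.8)) / 4 = -10.4/4 = -2.6
  S[V,V] = ((-1.2)·(-1.2) + (-1.2)·(-1.2) + (0.8)·(0.8) + (0.8)·(0.8) + (0.8)·(0.8)) / 4 = 4.8/4 = 1.2
  S = [[9.8, -2.6],
 [-2.6, 1.2]].

Step 3 — invert S. det(S) = 9.8·1.2 - (-2.6)² = 5.
  S^{-1} = (1/det) · [[d, -b], [-b, a]] = [[0.24, 0.52],
 [0.52, 1.96]].

Step 4 — quadratic form (x̄ - mu_0)^T · S^{-1} · (x̄ - mu_0):
  S^{-1} · (x̄ - mu_0) = (1.2, 3.6),
  (x̄ - mu_0)^T · [...] = (2.4)·(1.2) + (1.2)·(3.6) = 7.2.

Step 5 — scale by n: T² = 5 · 7.2 = 36.

T² ≈ 36


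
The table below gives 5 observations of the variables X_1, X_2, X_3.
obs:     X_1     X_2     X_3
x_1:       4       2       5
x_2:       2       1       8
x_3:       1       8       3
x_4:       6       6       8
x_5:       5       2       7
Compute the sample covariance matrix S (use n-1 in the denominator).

Step 1 — column means:
  mean(X_1) = (4 + 2 + 1 + 6 + 5) / 5 = 18/5 = 3.6
  mean(X_2) = (2 + 1 + 8 + 6 + 2) / 5 = 19/5 = 3.8
  mean(X_3) = (5 + 8 + 3 + 8 + 7) / 5 = 31/5 = 6.2

Step 2 — sample covariance S[i,j] = (1/(n-1)) · Σ_k (x_{k,i} - mean_i) · (x_{k,j} - mean_j), with n-1 = 4.
  S[X_1,X_1] = ((0.4)·(0.4) + (-1.6)·(-1.6) + (-2.6)·(-2.6) + (2.4)·(2.4) + (1.4)·(1.4)) / 4 = 17.2/4 = 4.3
  S[X_1,X_2] = ((0.4)·(-1.8) + (-1.6)·(-2.8) + (-2.6)·(4.2) + (2.4)·(2.2) + (1.4)·(-1.8)) / 4 = -4.4/4 = -1.1
  S[X_1,X_3] = ((0.4)·(-1.2) + (-1.6)·(1.8) + (-2.6)·(-3.2) + (2.4)·(1.8) + (1.4)·(0.8)) / 4 = 10.4/4 = 2.6
  S[X_2,X_2] = ((-1.8)·(-1.8) + (-2.8)·(-2.8) + (4.2)·(4.2) + (2.2)·(2.2) + (-1.8)·(-1.8)) / 4 = 36.8/4 = 9.2
  S[X_2,X_3] = ((-1.8)·(-1.2) + (-2.8)·(1.8) + (4.2)·(-3.2) + (2.2)·(1.8) + (-1.8)·(0.8)) / 4 = -13.8/4 = -3.45
  S[X_3,X_3] = ((-1.2)·(-1.2) + (1.8)·(1.8) + (-3.2)·(-3.2) + (1.8)·(1.8) + (0.8)·(0.8)) / 4 = 18.8/4 = 4.7

S is symmetric (S[j,i] = S[i,j]). Assembling:

S = [[4.3, -1.1, 2.6],
 [-1.1, 9.2, -3.45],
 [2.6, -3.45, 4.7]]


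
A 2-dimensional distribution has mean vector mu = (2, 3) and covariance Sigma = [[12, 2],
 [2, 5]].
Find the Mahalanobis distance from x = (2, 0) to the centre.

Step 1 — centre the observation: (x - mu) = (0, -3).

Step 2 — invert Sigma. det(Sigma) = 12·5 - (2)² = 56.
  Sigma^{-1} = (1/det) · [[d, -b], [-b, a]] = [[0.0893, -0.0357],
 [-0.0357, 0.2143]].

Step 3 — form the quadratic (x - mu)^T · Sigma^{-1} · (x - mu):
  Sigma^{-1} · (x - mu) = (0.1071, -0.6429).
  (x - mu)^T · [Sigma^{-1} · (x - mu)] = (0)·(0.1071) + (-3)·(-0.6429) = 1.9286.

Step 4 — take square root: d = √(1.9286) ≈ 1.3887.

d(x, mu) = √(1.9286) ≈ 1.3887


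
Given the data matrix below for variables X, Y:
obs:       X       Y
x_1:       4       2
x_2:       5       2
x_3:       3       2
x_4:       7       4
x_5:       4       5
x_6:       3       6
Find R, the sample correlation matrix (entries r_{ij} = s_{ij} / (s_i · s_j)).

Step 1 — column means:
  mean(X) = (4 + 5 + 3 + 7 + 4 + 3) / 6 = 26/6 = 4.3333
  mean(Y) = (2 + 2 + 2 + 4 + 5 + 6) / 6 = 21/6 = 3.5

Step 2 — sample variances and covariances s[i,j] = (1/(n-1)) · Σ_k (x_{k,i} - mean_i) · (x_{k,j} - mean_j), with n-1 = 5:
  s[X,X] = ((-0.3333)·(-0.3333) + (0.6667)·(0.6667) + (-1.3333)·(-1.3333) + (2.6667)·(2.6667) + (-0.3333)·(-0.3333) + (-1.3333)·(-1.3333)) / 5 = 11.3333/5 = 2.2667
  s[X,Y] = ((-0.3333)·(-1.5) + (0.6667)·(-1.5) + (-1.3333)·(-1.5) + (2.6667)·(0.5) + (-0.3333)·(1.5) + (-1.3333)·(2.5)) / 5 = -1/5 = -0.2
  s[Y,Y] = ((-1.5)·(-1.5) + (-1.5)·(-1.5) + (-1.5)·(-1.5) + (0.5)·(0.5) + (1.5)·(1.5) + (2.5)·(2.5)) / 5 = 15.5/5 = 3.1
  Sample standard deviations s_i = √(s[i,i]):
  s(X) = √(2.2667) = 1.5055
  s(Y) = √(3.1) = 1.7607

Step 3 — r_{ij} = s_{ij} / (s_i · s_j):
  r[X,X] = 1 (diagonal).
  r[X,Y] = -0.2 / (1.5055 · 1.7607) = -0.2 / 2.6508 = -0.0754
  r[Y,Y] = 1 (diagonal).

R is symmetric with unit diagonal. Assembling:

R = [[1, -0.0754],
 [-0.0754, 1]]


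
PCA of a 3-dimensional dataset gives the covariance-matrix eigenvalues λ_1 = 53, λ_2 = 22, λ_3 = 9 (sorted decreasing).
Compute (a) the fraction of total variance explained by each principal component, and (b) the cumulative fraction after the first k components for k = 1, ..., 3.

Step 1 — total variance = trace(Sigma) = Σ λ_i = 53 + 22 + 9 = 84.

Step 2 — fraction explained by component i = λ_i / Σ λ:
  PC1: 53/84 = 0.631
  PC2: 22/84 = 0.2619
  PC3: 9/84 = 0.1071

Step 3 — cumulative fraction after k components = (λ_1 + ... + λ_k) / Σ λ:
  k = 1: 53/84 = 0.631
  k = 2: (53 + 22)/84 = 75/84 = 0.8929
  k = 3: (53 + 22 + 9)/84 = 84/84 = 1

Summary (fraction, with percent):

explained: PC1 0.631 (63.1%), PC2 0.2619 (26.19%), PC3 0.1071 (10.71%);  cumulative: 0.631, 0.8929, 1


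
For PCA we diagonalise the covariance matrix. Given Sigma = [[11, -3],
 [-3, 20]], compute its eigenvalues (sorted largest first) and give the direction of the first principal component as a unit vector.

Step 1 — characteristic polynomial of 2×2 Sigma:
  det(Sigma - λI) = λ² - trace · λ + det = 0.
  trace = 11 + 20 = 31, det = 11·20 - (-3)² = 211.
Step 2 — discriminant:
  Δ = trace² - 4·det = 961 - 844 = 117.
Step 3 — eigenvalues:
  λ = (trace ± √Δ)/2 = (31 ± 10.8167)/2,
  λ_1 = 20.9083,  λ_2 = 10.0917.

Step 4 — unit eigenvector for λ_1: solve (Sigma - λ_1 I)v = 0. First row:
  (11 - 20.9083)·v_x + (-3)·v_y = 0, i.e. (-9.9083)·v_x + (-3)·v_y = 0,
  so v ∝ (b, λ_1 - a) = (-3, 9.9083); multiply by -1 so the first entry is positive: u = (3, -9.9083).
  ||u|| = √((3)² + (-9.9083)²) = √(107.1749) ≈ 10.3525,
  v_1 = u/||u|| ≈ (0.2898, -0.9571) (||v_1|| = 1).

λ_1 = 20.9083,  λ_2 = 10.0917;  v_1 ≈ (0.2898, -0.9571)


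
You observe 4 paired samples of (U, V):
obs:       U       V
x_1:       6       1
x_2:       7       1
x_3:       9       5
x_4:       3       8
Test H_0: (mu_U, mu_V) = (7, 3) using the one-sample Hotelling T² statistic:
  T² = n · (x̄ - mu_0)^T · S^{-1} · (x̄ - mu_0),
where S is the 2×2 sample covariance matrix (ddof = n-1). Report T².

Step 1 — sample mean vector:
  mean(U) = (6 + 7 + 9 + 3) / 4 = 25/4 = 6.25
  mean(V) = (1 + 1 + 5 + 8) / 4 = 15/4 = 3.75
  x̄ = (6.25, 3.75),  deviation x̄ - mu_0 = (6.25, 3.75) - (7, 3) = (-0.75, 0.75).

Step 2 — sample covariance matrix, S[i,j] = (1/(n-1)) · Σ_k (x_{k,i} - mean_i) · (x_{k,j} - mean_j), divisor n-1 = 3:
  S[U,U] = ((-0.25)·(-0.25) + (0.75)·(0.75) + (2.75)·(2.75) + (-3.25)·(-3.25)) / 3 = 18.75/3 = 6.25
  S[U,V] = ((-0.25)·(-2.75) + (0.75)·(-2.75) + (2.75)·(1.25) + (-3.25)·(4.25)) / 3 = -11.75/3 = -3.9167
  S[V,V] = ((-2.75)·(-2.75) + (-2.75)·(-2.75) + (1.25)·(1.25) + (4.25)·(4.25)) / 3 = 34.75/3 = 11.5833
  S = [[6.25, -3.9167],
 [-3.9167, 11.5833]].

Step 3 — invert S. det(S) = 6.25·11.5833 - (-3.9167)² = 57.0556.
  S^{-1} = (1/det) · [[d, -b], [-b, a]] = [[0.203, 0.0686],
 [0.0686, 0.1095]].

Step 4 — quadratic form (x̄ - mu_0)^T · S^{-1} · (x̄ - mu_0):
  S^{-1} · (x̄ - mu_0) = (-0.1008, 0.0307),
  (x̄ - mu_0)^T · [...] = (-0.75)·(-0.1008) + (0.75)·(0.0307) = 0.0986.

Step 5 — scale by n: T² = 4 · 0.0986 = 0.3944.

T² ≈ 0.3944


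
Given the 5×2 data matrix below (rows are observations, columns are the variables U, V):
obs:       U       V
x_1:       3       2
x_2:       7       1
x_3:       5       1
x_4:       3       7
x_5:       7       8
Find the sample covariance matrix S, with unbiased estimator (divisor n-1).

Step 1 — column means:
  mean(U) = (3 + 7 + 5 + 3 + 7) / 5 = 25/5 = 5
  mean(V) = (2 + 1 + 1 + 7 + 8) / 5 = 19/5 = 3.8

Step 2 — sample covariance S[i,j] = (1/(n-1)) · Σ_k (x_{k,i} - mean_i) · (x_{k,j} - mean_j), with n-1 = 4.
  S[U,U] = ((-2)·(-2) + (2)·(2) + (0)·(0) + (-2)·(-2) + (2)·(2)) / 4 = 16/4 = 4
  S[U,V] = ((-2)·(-1.8) + (2)·(-2.8) + (0)·(-2.8) + (-2)·(3.2) + (2)·(4.2)) / 4 = 0/4 = 0
  S[V,V] = ((-1.8)·(-1.8) + (-2.8)·(-2.8) + (-2.8)·(-2.8) + (3.2)·(3.2) + (4.2)·(4.2)) / 4 = 46.8/4 = 11.7

S is symmetric (S[j,i] = S[i,j]). Assembling:

S = [[4, 0],
 [0, 11.7]]


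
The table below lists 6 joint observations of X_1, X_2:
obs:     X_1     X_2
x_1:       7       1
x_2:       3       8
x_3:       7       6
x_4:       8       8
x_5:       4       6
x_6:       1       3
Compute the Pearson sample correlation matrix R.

Step 1 — column means:
  mean(X_1) = (7 + 3 + 7 + 8 + 4 + 1) / 6 = 30/6 = 5
  mean(X_2) = (1 + 8 + 6 + 8 + 6 + 3) / 6 = 32/6 = 5.3333

Step 2 — sample variances and covariances s[i,j] = (1/(n-1)) · Σ_k (x_{k,i} - mean_i) · (x_{k,j} - mean_j), with n-1 = 5:
  s[X_1,X_1] = ((2)·(2) + (-2)·(-2) + (2)·(2) + (3)·(3) + (-1)·(-1) + (-4)·(-4)) / 5 = 38/5 = 7.6
  s[X_1,X_2] = ((2)·(-4.3333) + (-2)·(2.6667) + (2)·(0.6667) + (3)·(2.6667) + (-1)·(0.6667) + (-4)·(-2.3333)) / 5 = 4/5 = 0.8
  s[X_2,X_2] = ((-4.3333)·(-4.3333) + (2.6667)·(2.6667) + (0.6667)·(0.6667) + (2.6667)·(2.6667) + (0.6667)·(0.6667) + (-2.3333)·(-2.3333)) / 5 = 39.3333/5 = 7.8667
  Sample standard deviations s_i = √(s[i,i]):
  s(X_1) = √(7.6) = 2.7568
  s(X_2) = √(7.8667) = 2.8048

Step 3 — r_{ij} = s_{ij} / (s_i · s_j):
  r[X_1,X_1] = 1 (diagonal).
  r[X_1,X_2] = 0.8 / (2.7568 · 2.8048) = 0.8 / 7.7322 = 0.1035
  r[X_2,X_2] = 1 (diagonal).

R is symmetric with unit diagonal. Assembling:

R = [[1, 0.1035],
 [0.1035, 1]]


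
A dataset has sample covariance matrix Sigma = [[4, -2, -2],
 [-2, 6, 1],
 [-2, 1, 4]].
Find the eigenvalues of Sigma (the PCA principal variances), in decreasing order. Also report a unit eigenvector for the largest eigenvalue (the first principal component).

Step 1 — characteristic polynomial p(λ) = det(λI - Sigma) = λ³ - tr·λ² + c_1·λ - det, where tr = trace, c_1 = sum of the principal 2×2 minors, det = det(Sigma):
  tr = 4 + 6 + 4 = 14,
  c_1 = (4·6 - (-2)²) + (4·4 - (-2)²) + (6·4 - (1)²) = 20 + 12 + 23 = 55,
  det = 4·(6·4 - (1)²) - (-2)·((-2)·4 - (1)·(-2)) + (-2)·((-2)·(1) - 6·(-2)) = 4·(23) - (-2)·(-6) + (-2)·(10) = 60.
  So p(λ) = λ³ - 14λ² + 55λ - 60.
Step 2 — look for an integer root (rational root theorem: any rational root is an integer divisor of 60). Testing λ = 4:
  p(4) = 64 - 224 + 220 - 60 = 0  ✓
  Dividing out (λ - 4): p(λ) = (λ - 4)(λ² - 10λ + 15).
Step 3 — remaining eigenvalues from the quadratic λ² - 10λ + 15 = 0:
  Δ = 10² - 4·15 = 100 - 60 = 40,  λ = (10 ± √40)/2 = (10 ± 6.3246)/2 ≈ 8.1623 or 1.8377.
  Sorted: λ_1 = 8.1623,  λ_2 = 4,  λ_3 = 1.8377  (check: sum = 14 = tr ✓).

Step 4 — unit eigenvector for λ_1 ≈ 8.1623: v spans the null space of (Sigma - λ_1 I), whose rows are
  r_1 = (-4.1623, -2, -2),  r_2 = (-2, -2.1623, 1),  r_3 = (-2, 1, -4.1623).
  v is orthogonal to every row, so take v ∝ r_1 × r_2 = ((-2)·(1) - (-2)·(-2.1623), (-2)·(-2) - (-4.1623)·(1), (-4.1623)·(-2.1623) - (-2)·(-2)) ≈ (-6.3246, 8.1623, 5).
  Rescale (multiply by -1 so the first nonzero entry is positive): u = (6.3246, -8.1623, -5).
  ||u|| = √((6.3246)² + (-8.1623)² + (-5)²) = √(131.6228) ≈ 11.4727,  v_1 = u/||u|| ≈ (0.5513, -0.7115, -0.4358) (||v_1|| = 1).

λ_1 = 8.1623,  λ_2 = 4,  λ_3 = 1.8377;  v_1 ≈ (0.5513, -0.7115, -0.4358)


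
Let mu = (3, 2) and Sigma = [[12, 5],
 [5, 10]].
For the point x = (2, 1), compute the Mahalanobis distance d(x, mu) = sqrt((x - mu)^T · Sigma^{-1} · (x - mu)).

Step 1 — centre the observation: (x - mu) = (-1, -1).

Step 2 — invert Sigma. det(Sigma) = 12·10 - (5)² = 95.
  Sigma^{-1} = (1/det) · [[d, -b], [-b, a]] = [[0.1053, -0.0526],
 [-0.0526, 0.1263]].

Step 3 — form the quadratic (x - mu)^T · Sigma^{-1} · (x - mu):
  Sigma^{-1} · (x - mu) = (-0.0526, -0.0737).
  (x - mu)^T · [Sigma^{-1} · (x - mu)] = (-1)·(-0.0526) + (-1)·(-0.0737) = 0.1263.

Step 4 — take square root: d = √(0.1263) ≈ 0.3554.

d(x, mu) = √(0.1263) ≈ 0.3554


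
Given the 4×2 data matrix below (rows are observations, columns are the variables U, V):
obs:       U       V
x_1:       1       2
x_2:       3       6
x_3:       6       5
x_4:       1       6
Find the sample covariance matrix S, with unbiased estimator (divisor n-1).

Step 1 — column means:
  mean(U) = (1 + 3 + 6 + 1) / 4 = 11/4 = 2.75
  mean(V) = (2 + 6 + 5 + 6) / 4 = 19/4 = 4.75

Step 2 — sample covariance S[i,j] = (1/(n-1)) · Σ_k (x_{k,i} - mean_i) · (x_{k,j} - mean_j), with n-1 = 3.
  S[U,U] = ((-1.75)·(-1.75) + (0.25)·(0.25) + (3.25)·(3.25) + (-1.75)·(-1.75)) / 3 = 16.75/3 = 5.5833
  S[U,V] = ((-1.75)·(-2.75) + (0.25)·(1.25) + (3.25)·(0.25) + (-1.75)·(1.25)) / 3 = 3.75/3 = 1.25
  S[V,V] = ((-2.75)·(-2.75) + (1.25)·(1.25) + (0.25)·(0.25) + (1.25)·(1.25)) / 3 = 10.75/3 = 3.5833

S is symmetric (S[j,i] = S[i,j]). Assembling:

S = [[5.5833, 1.25],
 [1.25, 3.5833]]


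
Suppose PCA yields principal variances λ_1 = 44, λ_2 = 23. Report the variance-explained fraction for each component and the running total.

Step 1 — total variance = trace(Sigma) = Σ λ_i = 44 + 23 = 67.

Step 2 — fraction explained by component i = λ_i / Σ λ:
  PC1: 44/67 = 0.6567
  PC2: 23/67 = 0.3433

Step 3 — cumulative fraction after k components = (λ_1 + ... + λ_k) / Σ λ:
  k = 1: 44/67 = 0.6567
  k = 2: (44 + 23)/67 = 67/67 = 1

Summary (fraction, with percent):

explained: PC1 0.6567 (65.67%), PC2 0.3433 (34.33%);  cumulative: 0.6567, 1


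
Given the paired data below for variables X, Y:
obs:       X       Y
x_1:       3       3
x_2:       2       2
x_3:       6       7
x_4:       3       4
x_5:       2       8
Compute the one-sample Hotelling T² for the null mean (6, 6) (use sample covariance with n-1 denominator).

Step 1 — sample mean vector:
  mean(X) = (3 + 2 + 6 + 3 + 2) / 5 = 16/5 = 3.2
  mean(Y) = (3 + 2 + 7 + 4 + 8) / 5 = 24/5 = 4.8
  x̄ = (3.2, 4.8),  deviation x̄ - mu_0 = (3.2, 4.8) - (6, 6) = (-2.8, -1.2).

Step 2 — sample covariance matrix, S[i,j] = (1/(n-1)) · Σ_k (x_{k,i} - mean_i) · (x_{k,j} - mean_j), divisor n-1 = 4:
  S[X,X] = ((-0.2)·(-0.2) + (-1.2)·(-1.2) + (2.8)·(2.8) + (-0.2)·(-0.2) + (-1.2)·(-1.2)) / 4 = 10.8/4 = 2.7
  S[X,Y] = ((-0.2)·(-1.8) + (-1.2)·(-2.8) + (2.8)·(2.2) + (-0.2)·(-0.8) + (-1.2)·(3.2)) / 4 = 6.2/4 = 1.55
  S[Y,Y] = ((-1.8)·(-1.8) + (-2.8)·(-2.8) + (2.2)·(2.2) + (-0.8)·(-0.8) + (3.2)·(3.2)) / 4 = 26.8/4 = 6.7
  S = [[2.7, 1.55],
 [1.55, 6.7]].

Step 3 — invert S. det(S) = 2.7·6.7 - (1.55)² = 15.6875.
  S^{-1} = (1/det) · [[d, -b], [-b, a]] = [[0.4271, -0.0988],
 [-0.0988, 0.1721]].

Step 4 — quadratic form (x̄ - mu_0)^T · S^{-1} · (x̄ - mu_0):
  S^{-1} · (x̄ - mu_0) = (-1.0773, 0.0701),
  (x̄ - mu_0)^T · [...] = (-2.8)·(-1.0773) + (-1.2)·(0.0701) = 2.9323.

Step 5 — scale by n: T² = 5 · 2.9323 = 14.6614.

T² ≈ 14.6614


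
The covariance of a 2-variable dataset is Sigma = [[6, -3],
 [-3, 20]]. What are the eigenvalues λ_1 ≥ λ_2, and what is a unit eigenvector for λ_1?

Step 1 — characteristic polynomial of 2×2 Sigma:
  det(Sigma - λI) = λ² - trace · λ + det = 0.
  trace = 6 + 20 = 26, det = 6·20 - (-3)² = 111.
Step 2 — discriminant:
  Δ = trace² - 4·det = 676 - 444 = 232.
Step 3 — eigenvalues:
  λ = (trace ± √Δ)/2 = (26 ± 15.2315)/2,
  λ_1 = 20.6158,  λ_2 = 5.3842.

Step 4 — unit eigenvector for λ_1: solve (Sigma - λ_1 I)v = 0. First row:
  (6 - 20.6158)·v_x + (-3)·v_y = 0, i.e. (-14.6158)·v_x + (-3)·v_y = 0,
  so v ∝ (b, λ_1 - a) = (-3, 14.6158); multiply by -1 so the first entry is positive: u = (3, -14.6158).
  ||u|| = √((3)² + (-14.6158)²) = √(222.6208) ≈ 14.9205,
  v_1 = u/||u|| ≈ (0.2011, -0.9796) (||v_1|| = 1).

λ_1 = 20.6158,  λ_2 = 5.3842;  v_1 ≈ (0.2011, -0.9796)


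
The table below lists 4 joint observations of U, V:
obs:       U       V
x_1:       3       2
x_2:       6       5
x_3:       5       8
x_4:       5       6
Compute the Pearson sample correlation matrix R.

Step 1 — column means:
  mean(U) = (3 + 6 + 5 + 5) / 4 = 19/4 = 4.75
  mean(V) = (2 + 5 + 8 + 6) / 4 = 21/4 = 5.25

Step 2 — sample variances and covariances s[i,j] = (1/(n-1)) · Σ_k (x_{k,i} - mean_i) · (x_{k,j} - mean_j), with n-1 = 3:
  s[U,U] = ((-1.75)·(-1.75) + (1.25)·(1.25) + (0.25)·(0.25) + (0.25)·(0.25)) / 3 = 4.75/3 = 1.5833
  s[U,V] = ((-1.75)·(-3.25) + (1.25)·(-0.25) + (0.25)·(2.75) + (0.25)·(0.75)) / 3 = 6.25/3 = 2.0833
  s[V,V] = ((-3.25)·(-3.25) + (-0.25)·(-0.25) + (2.75)·(2.75) + (0.75)·(0.75)) / 3 = 18.75/3 = 6.25
  Sample standard deviations s_i = √(s[i,i]):
  s(U) = √(1.5833) = 1.2583
  s(V) = √(6.25) = 2.5

Step 3 — r_{ij} = s_{ij} / (s_i · s_j):
  r[U,U] = 1 (diagonal).
  r[U,V] = 2.0833 / (1.2583 · 2.5) = 2.0833 / 3.1458 = 0.6623
  r[V,V] = 1 (diagonal).

R is symmetric with unit diagonal. Assembling:

R = [[1, 0.6623],
 [0.6623, 1]]


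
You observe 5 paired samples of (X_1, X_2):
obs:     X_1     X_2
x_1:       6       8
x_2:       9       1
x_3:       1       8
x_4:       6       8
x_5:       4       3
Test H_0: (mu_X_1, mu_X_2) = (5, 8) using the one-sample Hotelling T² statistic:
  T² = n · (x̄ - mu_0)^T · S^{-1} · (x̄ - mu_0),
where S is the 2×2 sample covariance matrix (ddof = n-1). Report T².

Step 1 — sample mean vector:
  mean(X_1) = (6 + 9 + 1 + 6 + 4) / 5 = 26/5 = 5.2
  mean(X_2) = (8 + 1 + 8 + 8 + 3) / 5 = 28/5 = 5.6
  x̄ = (5.2, 5.6),  deviation x̄ - mu_0 = (5.2, 5.6) - (5, 8) = (0.2, -2.4).

Step 2 — sample covariance matrix, S[i,j] = (1/(n-1)) · Σ_k (x_{k,i} - mean_i) · (x_{k,j} - mean_j), divisor n-1 = 4:
  S[X_1,X_1] = ((0.8)·(0.8) + (3.8)·(3.8) + (-4.2)·(-4.2) + (0.8)·(0.8) + (-1.2)·(-1.2)) / 4 = 34.8/4 = 8.7
  S[X_1,X_2] = ((0.8)·(2.4) + (3.8)·(-4.6) + (-4.2)·(2.4) + (0.8)·(2.4) + (-1.2)·(-2.6)) / 4 = -20.6/4 = -5.15
  S[X_2,X_2] = ((2.4)·(2.4) + (-4.6)·(-4.6) + (2.4)·(2.4) + (2.4)·(2.4) + (-2.6)·(-2.6)) / 4 = 45.2/4 = 11.3
  S = [[8.7, -5.15],
 [-5.15, 11.3]].

Step 3 — invert S. det(S) = 8.7·11.3 - (-5.15)² = 71.7875.
  S^{-1} = (1/det) · [[d, -b], [-b, a]] = [[0.1574, 0.0717],
 [0.0717, 0.1212]].

Step 4 — quadratic form (x̄ - mu_0)^T · S^{-1} · (x̄ - mu_0):
  S^{-1} · (x̄ - mu_0) = (-0.1407, -0.2765),
  (x̄ - mu_0)^T · [...] = (0.2)·(-0.1407) + (-2.4)·(-0.2765) = 0.6355.

Step 5 — scale by n: T² = 5 · 0.6355 = 3.1774.

T² ≈ 3.1774


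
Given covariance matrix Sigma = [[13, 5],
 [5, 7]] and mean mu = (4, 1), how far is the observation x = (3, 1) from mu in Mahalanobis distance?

Step 1 — centre the observation: (x - mu) = (-1, 0).

Step 2 — invert Sigma. det(Sigma) = 13·7 - (5)² = 66.
  Sigma^{-1} = (1/det) · [[d, -b], [-b, a]] = [[0.1061, -0.0758],
 [-0.0758, 0.197]].

Step 3 — form the quadratic (x - mu)^T · Sigma^{-1} · (x - mu):
  Sigma^{-1} · (x - mu) = (-0.1061, 0.0758).
  (x - mu)^T · [Sigma^{-1} · (x - mu)] = (-1)·(-0.1061) + (0)·(0.0758) = 0.1061.

Step 4 — take square root: d = √(0.1061) ≈ 0.3257.

d(x, mu) = √(0.1061) ≈ 0.3257


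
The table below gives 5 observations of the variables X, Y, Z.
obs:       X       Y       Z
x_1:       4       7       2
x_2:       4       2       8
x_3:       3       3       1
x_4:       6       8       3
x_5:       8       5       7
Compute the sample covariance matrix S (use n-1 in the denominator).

Step 1 — column means:
  mean(X) = (4 + 4 + 3 + 6 + 8) / 5 = 25/5 = 5
  mean(Y) = (7 + 2 + 3 + 8 + 5) / 5 = 25/5 = 5
  mean(Z) = (2 + 8 + 1 + 3 + 7) / 5 = 21/5 = 4.2

Step 2 — sample covariance S[i,j] = (1/(n-1)) · Σ_k (x_{k,i} - mean_i) · (x_{k,j} - mean_j), with n-1 = 4.
  S[X,X] = ((-1)·(-1) + (-1)·(-1) + (-2)·(-2) + (1)·(1) + (3)·(3)) / 4 = 16/4 = 4
  S[X,Y] = ((-1)·(2) + (-1)·(-3) + (-2)·(-2) + (1)·(3) + (3)·(0)) / 4 = 8/4 = 2
  S[X,Z] = ((-1)·(-2.2) + (-1)·(3.8) + (-2)·(-3.2) + (1)·(-1.2) + (3)·(2.8)) / 4 = 12/4 = 3
  S[Y,Y] = ((2)·(2) + (-3)·(-3) + (-2)·(-2) + (3)·(3) + (0)·(0)) / 4 = 26/4 = 6.5
  S[Y,Z] = ((2)·(-2.2) + (-3)·(3.8) + (-2)·(-3.2) + (3)·(-1.2) + (0)·(2.8)) / 4 = -13/4 = -3.25
  S[Z,Z] = ((-2.2)·(-2.2) + (3.8)·(3.8) + (-3.2)·(-3.2) + (-1.2)·(-1.2) + (2.8)·(2.8)) / 4 = 38.8/4 = 9.7

S is symmetric (S[j,i] = S[i,j]). Assembling:

S = [[4, 2, 3],
 [2, 6.5, -3.25],
 [3, -3.25, 9.7]]


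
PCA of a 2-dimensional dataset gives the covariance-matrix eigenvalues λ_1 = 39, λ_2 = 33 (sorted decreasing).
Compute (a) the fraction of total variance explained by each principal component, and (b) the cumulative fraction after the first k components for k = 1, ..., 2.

Step 1 — total variance = trace(Sigma) = Σ λ_i = 39 + 33 = 72.

Step 2 — fraction explained by component i = λ_i / Σ λ:
  PC1: 39/72 = 0.5417
  PC2: 33/72 = 0.4583

Step 3 — cumulative fraction after k components = (λ_1 + ... + λ_k) / Σ λ:
  k = 1: 39/72 = 0.5417
  k = 2: (39 + 33)/72 = 72/72 = 1

Summary (fraction, with percent):

explained: PC1 0.5417 (54.17%), PC2 0.4583 (45.83%);  cumulative: 0.5417, 1


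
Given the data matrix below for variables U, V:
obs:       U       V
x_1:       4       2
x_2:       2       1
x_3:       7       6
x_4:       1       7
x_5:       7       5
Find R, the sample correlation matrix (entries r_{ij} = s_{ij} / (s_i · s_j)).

Step 1 — column means:
  mean(U) = (4 + 2 + 7 + 1 + 7) / 5 = 21/5 = 4.2
  mean(V) = (2 + 1 + 6 + 7 + 5) / 5 = 21/5 = 4.2

Step 2 — sample variances and covariances s[i,j] = (1/(n-1)) · Σ_k (x_{k,i} - mean_i) · (x_{k,j} - mean_j), with n-1 = 4:
  s[U,U] = ((-0.2)·(-0.2) + (-2.2)·(-2.2) + (2.8)·(2.8) + (-3.2)·(-3.2) + (2.8)·(2.8)) / 4 = 30.8/4 = 7.7
  s[U,V] = ((-0.2)·(-2.2) + (-2.2)·(-3.2) + (2.8)·(1.8) + (-3.2)·(2.8) + (2.8)·(0.8)) / 4 = 5.8/4 = 1.45
  s[V,V] = ((-2.2)·(-2.2) + (-3.2)·(-3.2) + (1.8)·(1.8) + (2.8)·(2.8) + (0.8)·(0.8)) / 4 = 26.8/4 = 6.7
  Sample standard deviations s_i = √(s[i,i]):
  s(U) = √(7.7) = 2.7749
  s(V) = √(6.7) = 2.5884

Step 3 — r_{ij} = s_{ij} / (s_i · s_j):
  r[U,U] = 1 (diagonal).
  r[U,V] = 1.45 / (2.7749 · 2.5884) = 1.45 / 7.1826 = 0.2019
  r[V,V] = 1 (diagonal).

R is symmetric with unit diagonal. Assembling:

R = [[1, 0.2019],
 [0.2019, 1]]


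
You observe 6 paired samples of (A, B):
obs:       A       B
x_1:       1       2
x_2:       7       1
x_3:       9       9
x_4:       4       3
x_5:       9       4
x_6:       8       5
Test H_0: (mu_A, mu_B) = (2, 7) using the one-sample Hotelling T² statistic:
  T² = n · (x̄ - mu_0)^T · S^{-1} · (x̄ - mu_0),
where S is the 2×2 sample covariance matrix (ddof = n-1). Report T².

Step 1 — sample mean vector:
  mean(A) = (1 + 7 + 9 + 4 + 9 + 8) / 6 = 38/6 = 6.3333
  mean(B) = (2 + 1 + 9 + 3 + 4 + 5) / 6 = 24/6 = 4
  x̄ = (6.3333, 4),  deviation x̄ - mu_0 = (6.3333, 4) - (2, 7) = (4.3333, -3).

Step 2 — sample covariance matrix, S[i,j] = (1/(n-1)) · Σ_k (x_{k,i} - mean_i) · (x_{k,j} - mean_j), divisor n-1 = 5:
  S[A,A] = ((-5.3333)·(-5.3333) + (0.6667)·(0.6667) + (2.6667)·(2.6667) + (-2.3333)·(-2.3333) + (2.6667)·(2.6667) + (1.6667)·(1.6667)) / 5 = 51.3333/5 = 10.2667
  S[A,B] = ((-5.3333)·(-2) + (0.6667)·(-3) + (2.6667)·(5) + (-2.3333)·(-1) + (2.6667)·(0) + (1.6667)·(1)) / 5 = 26/5 = 5.2
  S[B,B] = ((-2)·(-2) + (-3)·(-3) + (5)·(5) + (-1)·(-1) + (0)·(0) + (1)·(1)) / 5 = 40/5 = 8
  S = [[10.2667, 5.2],
 [5.2, 8]].

Step 3 — invert S. det(S) = 10.2667·8 - (5.2)² = 55.0933.
  S^{-1} = (1/det) · [[d, -b], [-b, a]] = [[0.1452, -0.0944],
 [-0.0944, 0.1864]].

Step 4 — quadratic form (x̄ - mu_0)^T · S^{-1} · (x̄ - mu_0):
  S^{-1} · (x̄ - mu_0) = (0.9124, -0.9681),
  (x̄ - mu_0)^T · [...] = (4.3333)·(0.9124) + (-3)·(-0.9681) = 6.8579.

Step 5 — scale by n: T² = 6 · 6.8579 = 41.1471.

T² ≈ 41.1471


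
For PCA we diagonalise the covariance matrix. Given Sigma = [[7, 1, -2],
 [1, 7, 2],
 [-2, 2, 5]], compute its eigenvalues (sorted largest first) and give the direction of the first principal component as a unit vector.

Step 1 — characteristic polynomial p(λ) = det(λI - Sigma) = λ³ - tr·λ² + c_1·λ - det, where tr = trace, c_1 = sum of the principal 2×2 minors, det = det(Sigma):
  tr = 7 + 7 + 5 = 19,
  c_1 = (7·7 - (1)²) + (7·5 - (-2)²) + (7·5 - (2)²) = 48 + 31 + 31 = 110,
  det = 7·(7·5 - (2)²) - (1)·((1)·5 - (2)·(-2)) + (-2)·((1)·(2) - 7·(-2)) = 7·(31) - (1)·(9) + (-2)·(16) = 176.
  So p(λ) = λ³ - 19λ² + 110λ - 176.
Step 2 — look for an integer root (rational root theorem: any rational root is an integer divisor of 176). Testing λ = 8:
  p(8) = 512 - 1216 + 880 - 176 = 0  ✓
  Dividing out (λ - 8): p(λ) = (λ - 8)(λ² - 11λ + 22).
Step 3 — remaining eigenvalues from the quadratic λ² - 11λ + 22 = 0:
  Δ = 11² - 4·22 = 121 - 88 = 33,  λ = (11 ± √33)/2 = (11 ± 5.7446)/2 ≈ 8.3723 or 2.6277.
  Sorted: λ_1 = 8.3723,  λ_2 = 8,  λ_3 = 2.6277  (check: sum = 19 = tr ✓).

Step 4 — unit eigenvector for λ_1 ≈ 8.3723: v spans the null space of (Sigma - λ_1 I), whose rows are
  r_1 = (-1.3723, 1, -2),  r_2 = (1, -1.3723, 2),  r_3 = (-2, 2, -3.3723).
  v is orthogonal to every row, so take v ∝ r_1 × r_2 = ((1)·(2) - (-2)·(-1.3723), (-2)·(1) - (-1.3723)·(2), (-1.3723)·(-1.3723) - (1)·(1)) ≈ (-0.7446, 0.7446, 0.8832).
  Rescale (multiply by -1 so the first nonzero entry is positive): u = (0.7446, -0.7446, -0.8832).
  ||u|| = √((0.7446)² + (-0.7446)² + (-0.8832)²) = √(1.8887) ≈ 1.3743,  v_1 = u/||u|| ≈ (0.5418, -0.5418, -0.6426) (||v_1|| = 1).

λ_1 = 8.3723,  λ_2 = 8,  λ_3 = 2.6277;  v_1 ≈ (0.5418, -0.5418, -0.6426)


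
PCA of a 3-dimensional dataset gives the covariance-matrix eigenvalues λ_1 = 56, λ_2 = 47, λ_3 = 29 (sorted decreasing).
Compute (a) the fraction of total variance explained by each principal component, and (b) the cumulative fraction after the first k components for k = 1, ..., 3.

Step 1 — total variance = trace(Sigma) = Σ λ_i = 56 + 47 + 29 = 132.

Step 2 — fraction explained by component i = λ_i / Σ λ:
  PC1: 56/132 = 0.4242
  PC2: 47/132 = 0.3561
  PC3: 29/132 = 0.2197

Step 3 — cumulative fraction after k components = (λ_1 + ... + λ_k) / Σ λ:
  k = 1: 56/132 = 0.4242
  k = 2: (56 + 47)/132 = 103/132 = 0.7803
  k = 3: (56 + 47 + 29)/132 = 132/132 = 1

Summary (fraction, with percent):

explained: PC1 0.4242 (42.42%), PC2 0.3561 (35.61%), PC3 0.2197 (21.97%);  cumulative: 0.4242, 0.7803, 1


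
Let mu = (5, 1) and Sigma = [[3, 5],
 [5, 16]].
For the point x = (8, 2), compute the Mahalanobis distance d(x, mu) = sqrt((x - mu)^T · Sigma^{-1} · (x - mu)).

Step 1 — centre the observation: (x - mu) = (3, 1).

Step 2 — invert Sigma. det(Sigma) = 3·16 - (5)² = 23.
  Sigma^{-1} = (1/det) · [[d, -b], [-b, a]] = [[0.6957, -0.2174],
 [-0.2174, 0.1304]].

Step 3 — form the quadratic (x - mu)^T · Sigma^{-1} · (x - mu):
  Sigma^{-1} · (x - mu) = (1.8696, -0.5217).
  (x - mu)^T · [Sigma^{-1} · (x - mu)] = (3)·(1.8696) + (1)·(-0.5217) = 5.087.

Step 4 — take square root: d = √(5.087) ≈ 2.2554.

d(x, mu) = √(5.087) ≈ 2.2554


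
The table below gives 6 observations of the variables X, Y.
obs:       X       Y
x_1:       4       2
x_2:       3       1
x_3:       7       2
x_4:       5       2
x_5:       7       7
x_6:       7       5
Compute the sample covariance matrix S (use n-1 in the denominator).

Step 1 — column means:
  mean(X) = (4 + 3 + 7 + 5 + 7 + 7) / 6 = 33/6 = 5.5
  mean(Y) = (2 + 1 + 2 + 2 + 7 + 5) / 6 = 19/6 = 3.1667

Step 2 — sample covariance S[i,j] = (1/(n-1)) · Σ_k (x_{k,i} - mean_i) · (x_{k,j} - mean_j), with n-1 = 5.
  S[X,X] = ((-1.5)·(-1.5) + (-2.5)·(-2.5) + (1.5)·(1.5) + (-0.5)·(-0.5) + (1.5)·(1.5) + (1.5)·(1.5)) / 5 = 15.5/5 = 3.1
  S[X,Y] = ((-1.5)·(-1.1667) + (-2.5)·(-2.1667) + (1.5)·(-1.1667) + (-0.5)·(-1.1667) + (1.5)·(3.8333) + (1.5)·(1.8333)) / 5 = 14.5/5 = 2.9
  S[Y,Y] = ((-1.1667)·(-1.1667) + (-2.1667)·(-2.1667) + (-1.1667)·(-1.1667) + (-1.1667)·(-1.1667) + (3.8333)·(3.8333) + (1.8333)·(1.8333)) / 5 = 26.8333/5 = 5.3667

S is symmetric (S[j,i] = S[i,j]). Assembling:

S = [[3.1, 2.9],
 [2.9, 5.3667]]


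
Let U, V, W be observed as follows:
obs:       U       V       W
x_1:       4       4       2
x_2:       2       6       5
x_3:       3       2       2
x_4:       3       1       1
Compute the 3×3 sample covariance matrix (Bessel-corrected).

Step 1 — column means:
  mean(U) = (4 + 2 + 3 + 3) / 4 = 12/4 = 3
  mean(V) = (4 + 6 + 2 + 1) / 4 = 13/4 = 3.25
  mean(W) = (2 + 5 + 2 + 1) / 4 = 10/4 = 2.5

Step 2 — sample covariance S[i,j] = (1/(n-1)) · Σ_k (x_{k,i} - mean_i) · (x_{k,j} - mean_j), with n-1 = 3.
  S[U,U] = ((1)·(1) + (-1)·(-1) + (0)·(0) + (0)·(0)) / 3 = 2/3 = 0.6667
  S[U,V] = ((1)·(0.75) + (-1)·(2.75) + (0)·(-1.25) + (0)·(-2.25)) / 3 = -2/3 = -0.6667
  S[U,W] = ((1)·(-0.5) + (-1)·(2.5) + (0)·(-0.5) + (0)·(-1.5)) / 3 = -3/3 = -1
  S[V,V] = ((0.75)·(0.75) + (2.75)·(2.75) + (-1.25)·(-1.25) + (-2.25)·(-2.25)) / 3 = 14.75/3 = 4.9167
  S[V,W] = ((0.75)·(-0.5) + (2.75)·(2.5) + (-1.25)·(-0.5) + (-2.25)·(-1.5)) / 3 = 10.5/3 = 3.5
  S[W,W] = ((-0.5)·(-0.5) + (2.5)·(2.5) + (-0.5)·(-0.5) + (-1.5)·(-1.5)) / 3 = 9/3 = 3

S is symmetric (S[j,i] = S[i,j]). Assembling:

S = [[0.6667, -0.6667, -1],
 [-0.6667, 4.9167, 3.5],
 [-1, 3.5, 3]]


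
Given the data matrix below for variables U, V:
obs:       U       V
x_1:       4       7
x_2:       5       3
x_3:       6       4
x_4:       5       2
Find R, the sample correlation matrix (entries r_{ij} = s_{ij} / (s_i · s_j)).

Step 1 — column means:
  mean(U) = (4 + 5 + 6 + 5) / 4 = 20/4 = 5
  mean(V) = (7 + 3 + 4 + 2) / 4 = 16/4 = 4

Step 2 — sample variances and covariances s[i,j] = (1/(n-1)) · Σ_k (x_{k,i} - mean_i) · (x_{k,j} - mean_j), with n-1 = 3:
  s[U,U] = ((-1)·(-1) + (0)·(0) + (1)·(1) + (0)·(0)) / 3 = 2/3 = 0.6667
  s[U,V] = ((-1)·(3) + (0)·(-1) + (1)·(0) + (0)·(-2)) / 3 = -3/3 = -1
  s[V,V] = ((3)·(3) + (-1)·(-1) + (0)·(0) + (-2)·(-2)) / 3 = 14/3 = 4.6667
  Sample standard deviations s_i = √(s[i,i]):
  s(U) = √(0.6667) = 0.8165
  s(V) = √(4.6667) = 2.1602

Step 3 — r_{ij} = s_{ij} / (s_i · s_j):
  r[U,U] = 1 (diagonal).
  r[U,V] = -1 / (0.8165 · 2.1602) = -1 / 1.7638 = -0.5669
  r[V,V] = 1 (diagonal).

R is symmetric with unit diagonal. Assembling:

R = [[1, -0.5669],
 [-0.5669, 1]]


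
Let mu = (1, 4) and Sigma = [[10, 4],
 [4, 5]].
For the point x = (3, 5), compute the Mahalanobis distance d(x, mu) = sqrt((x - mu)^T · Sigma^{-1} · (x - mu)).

Step 1 — centre the observation: (x - mu) = (2, 1).

Step 2 — invert Sigma. det(Sigma) = 10·5 - (4)² = 34.
  Sigma^{-1} = (1/det) · [[d, -b], [-b, a]] = [[0.1471, -0.1176],
 [-0.1176, 0.2941]].

Step 3 — form the quadratic (x - mu)^T · Sigma^{-1} · (x - mu):
  Sigma^{-1} · (x - mu) = (0.1765, 0.0588).
  (x - mu)^T · [Sigma^{-1} · (x - mu)] = (2)·(0.1765) + (1)·(0.0588) = 0.4118.

Step 4 — take square root: d = √(0.4118) ≈ 0.6417.

d(x, mu) = √(0.4118) ≈ 0.6417


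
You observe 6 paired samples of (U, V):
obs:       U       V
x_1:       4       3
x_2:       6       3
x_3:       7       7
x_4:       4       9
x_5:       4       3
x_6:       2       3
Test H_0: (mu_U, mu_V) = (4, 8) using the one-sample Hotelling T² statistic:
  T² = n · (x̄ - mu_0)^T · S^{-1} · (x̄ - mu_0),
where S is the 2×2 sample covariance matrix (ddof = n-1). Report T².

Step 1 — sample mean vector:
  mean(U) = (4 + 6 + 7 + 4 + 4 + 2) / 6 = 27/6 = 4.5
  mean(V) = (3 + 3 + 7 + 9 + 3 + 3) / 6 = 28/6 = 4.6667
  x̄ = (4.5, 4.6667),  deviation x̄ - mu_0 = (4.5, 4.6667) - (4, 8) = (0.5, -3.3333).

Step 2 — sample covariance matrix, S[i,j] = (1/(n-1)) · Σ_k (x_{k,i} - mean_i) · (x_{k,j} - mean_j), divisor n-1 = 5:
  S[U,U] = ((-0.5)·(-0.5) + (1.5)·(1.5) + (2.5)·(2.5) + (-0.5)·(-0.5) + (-0.5)·(-0.5) + (-2.5)·(-2.5)) / 5 = 15.5/5 = 3.1
  S[U,V] = ((-0.5)·(-1.6667) + (1.5)·(-1.6667) + (2.5)·(2.3333) + (-0.5)·(4.3333) + (-0.5)·(-1.6667) + (-2.5)·(-1.6667)) / 5 = 7/5 = 1.4
  S[V,V] = ((-1.6667)·(-1.6667) + (-1.6667)·(-1.6667) + (2.3333)·(2.3333) + (4.3333)·(4.3333) + (-1.6667)·(-1.6667) + (-1.6667)·(-1.6667)) / 5 = 35.3333/5 = 7.0667
  S = [[3.1, 1.4],
 [1.4, 7.0667]].

Step 3 — invert S. det(S) = 3.1·7.0667 - (1.4)² = 19.9467.
  S^{-1} = (1/det) · [[d, -b], [-b, a]] = [[0.3543, -0.0702],
 [-0.0702, 0.1554]].

Step 4 — quadratic form (x̄ - mu_0)^T · S^{-1} · (x̄ - mu_0):
  S^{-1} · (x̄ - mu_0) = (0.4111, -0.5531),
  (x̄ - mu_0)^T · [...] = (0.5)·(0.4111) + (-3.3333)·(-0.5531) = 2.0494.

Step 5 — scale by n: T² = 6 · 2.0494 = 12.2961.

T² ≈ 12.2961


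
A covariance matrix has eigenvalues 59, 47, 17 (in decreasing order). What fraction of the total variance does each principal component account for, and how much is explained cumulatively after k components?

Step 1 — total variance = trace(Sigma) = Σ λ_i = 59 + 47 + 17 = 123.

Step 2 — fraction explained by component i = λ_i / Σ λ:
  PC1: 59/123 = 0.4797
  PC2: 47/123 = 0.3821
  PC3: 17/123 = 0.1382

Step 3 — cumulative fraction after k components = (λ_1 + ... + λ_k) / Σ λ:
  k = 1: 59/123 = 0.4797
  k = 2: (59 + 47)/123 = 106/123 = 0.8618
  k = 3: (59 + 47 + 17)/123 = 123/123 = 1

Summary (fraction, with percent):

explained: PC1 0.4797 (47.97%), PC2 0.3821 (38.21%), PC3 0.1382 (13.82%);  cumulative: 0.4797, 0.8618, 1


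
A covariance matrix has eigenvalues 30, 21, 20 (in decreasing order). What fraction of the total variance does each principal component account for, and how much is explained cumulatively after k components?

Step 1 — total variance = trace(Sigma) = Σ λ_i = 30 + 21 + 20 = 71.

Step 2 — fraction explained by component i = λ_i / Σ λ:
  PC1: 30/71 = 0.4225
  PC2: 21/71 = 0.2958
  PC3: 20/71 = 0.2817

Step 3 — cumulative fraction after k components = (λ_1 + ... + λ_k) / Σ λ:
  k = 1: 30/71 = 0.4225
  k = 2: (30 + 21)/71 = 51/71 = 0.7183
  k = 3: (30 + 21 + 20)/71 = 71/71 = 1

Summary (fraction, with percent):

explained: PC1 0.4225 (42.25%), PC2 0.2958 (29.58%), PC3 0.2817 (28.17%);  cumulative: 0.4225, 0.7183, 1


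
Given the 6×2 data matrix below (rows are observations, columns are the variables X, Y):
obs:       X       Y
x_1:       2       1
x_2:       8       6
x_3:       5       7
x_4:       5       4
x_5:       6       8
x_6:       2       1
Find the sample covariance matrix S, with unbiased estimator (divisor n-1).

Step 1 — column means:
  mean(X) = (2 + 8 + 5 + 5 + 6 + 2) / 6 = 28/6 = 4.6667
  mean(Y) = (1 + 6 + 7 + 4 + 8 + 1) / 6 = 27/6 = 4.5

Step 2 — sample covariance S[i,j] = (1/(n-1)) · Σ_k (x_{k,i} - mean_i) · (x_{k,j} - mean_j), with n-1 = 5.
  S[X,X] = ((-2.6667)·(-2.6667) + (3.3333)·(3.3333) + (0.3333)·(0.3333) + (0.3333)·(0.3333) + (1.3333)·(1.3333) + (-2.6667)·(-2.6667)) / 5 = 27.3333/5 = 5.4667
  S[X,Y] = ((-2.6667)·(-3.5) + (3.3333)·(1.5) + (0.3333)·(2.5) + (0.3333)·(-0.5) + (1.3333)·(3.5) + (-2.6667)·(-3.5)) / 5 = 29/5 = 5.8
  S[Y,Y] = ((-3.5)·(-3.5) + (1.5)·(1.5) + (2.5)·(2.5) + (-0.5)·(-0.5) + (3.5)·(3.5) + (-3.5)·(-3.5)) / 5 = 45.5/5 = 9.1

S is symmetric (S[j,i] = S[i,j]). Assembling:

S = [[5.4667, 5.8],
 [5.8, 9.1]]


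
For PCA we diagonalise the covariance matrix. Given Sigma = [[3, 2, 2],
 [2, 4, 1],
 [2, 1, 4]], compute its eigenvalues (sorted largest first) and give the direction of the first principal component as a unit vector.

Step 1 — characteristic polynomial p(λ) = det(λI - Sigma) = λ³ - tr·λ² + c_1·λ - det, where tr = trace, c_1 = sum of the principal 2×2 minors, det = det(Sigma):
  tr = 3 + 4 + 4 = 11,
  c_1 = (3·4 - (2)²) + (3·4 - (2)²) + (4·4 - (1)²) = 8 + 8 + 15 = 31,
  det = 3·(4·4 - (1)²) - (2)·((2)·4 - (1)·(2)) + (2)·((2)·(1) - 4·(2)) = 3·(15) - (2)·(6) + (2)·(-6) = 21.
  So p(λ) = λ³ - 11λ² + 31λ - 21.
Step 2 — look for an integer root (rational root theorem: any rational root is an integer divisor of 21). Testing λ = 1:
  p(1) = 1 - 11 + 31 - 21 = 0  ✓
  Dividing out (λ - 1): p(λ) = (λ - 1)(λ² - 10λ + 21).
Step 3 — remaining eigenvalues from the quadratic λ² - 10λ + 21 = 0:
  Δ = 10² - 4·21 = 100 - 84 = 16,  λ = (10 ± √16)/2 = (10 ± 4)/2 = 7 or 3.
  Sorted: λ_1 = 7,  λ_2 = 3,  λ_3 = 1  (check: sum = 11 = tr ✓).

Step 4 — unit eigenvector for λ_1 = 7: v spans the null space of (Sigma - λ_1 I), whose rows are
  r_1 = (-4, 2, 2),  r_2 = (2, -3, 1),  r_3 = (2, 1, -3).
  v is orthogonal to every row, so take v ∝ r_1 × r_2 = ((2)·(1) - (2)·(-3), (2)·(2) - (-4)·(1), (-4)·(-3) - (2)·(2)) = (8, 8, 8).
  Rescale (divide by 8): u = (1, 1, 1).
  ||u|| = √((1)² + (1)² + (1)²) = √(3) ≈ 1.7321,  v_1 = u/||u|| ≈ (0.5774, 0.5774, 0.5774) (||v_1|| = 1).

λ_1 = 7,  λ_2 = 3,  λ_3 = 1;  v_1 ≈ (0.5774, 0.5774, 0.5774)


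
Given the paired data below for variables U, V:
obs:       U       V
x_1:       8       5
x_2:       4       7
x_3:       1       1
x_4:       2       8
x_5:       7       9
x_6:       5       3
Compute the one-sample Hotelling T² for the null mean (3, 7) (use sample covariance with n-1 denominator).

Step 1 — sample mean vector:
  mean(U) = (8 + 4 + 1 + 2 + 7 + 5) / 6 = 27/6 = 4.5
  mean(V) = (5 + 7 + 1 + 8 + 9 + 3) / 6 = 33/6 = 5.5
  x̄ = (4.5, 5.5),  deviation x̄ - mu_0 = (4.5, 5.5) - (3, 7) = (1.5, -1.5).

Step 2 — sample covariance matrix, S[i,j] = (1/(n-1)) · Σ_k (x_{k,i} - mean_i) · (x_{k,j} - mean_j), divisor n-1 = 5:
  S[U,U] = ((3.5)·(3.5) + (-0.5)·(-0.5) + (-3.5)·(-3.5) + (-2.5)·(-2.5) + (2.5)·(2.5) + (0.5)·(0.5)) / 5 = 37.5/5 = 7.5
  S[U,V] = ((3.5)·(-0.5) + (-0.5)·(1.5) + (-3.5)·(-4.5) + (-2.5)·(2.5) + (2.5)·(3.5) + (0.5)·(-2.5)) / 5 = 14.5/5 = 2.9
  S[V,V] = ((-0.5)·(-0.5) + (1.5)·(1.5) + (-4.5)·(-4.5) + (2.5)·(2.5) + (3.5)·(3.5) + (-2.5)·(-2.5)) / 5 = 47.5/5 = 9.5
  S = [[7.5, 2.9],
 [2.9, 9.5]].

Step 3 — invert S. det(S) = 7.5·9.5 - (2.9)² = 62.84.
  S^{-1} = (1/det) · [[d, -b], [-b, a]] = [[0.1512, -0.0461],
 [-0.0461, 0.1194]].

Step 4 — quadratic form (x̄ - mu_0)^T · S^{-1} · (x̄ - mu_0):
  S^{-1} · (x̄ - mu_0) = (0.296, -0.2482),
  (x̄ - mu_0)^T · [...] = (1.5)·(0.296) + (-1.5)·(-0.2482) = 0.8164.

Step 5 — scale by n: T² = 6 · 0.8164 = 4.8982.

T² ≈ 4.8982
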